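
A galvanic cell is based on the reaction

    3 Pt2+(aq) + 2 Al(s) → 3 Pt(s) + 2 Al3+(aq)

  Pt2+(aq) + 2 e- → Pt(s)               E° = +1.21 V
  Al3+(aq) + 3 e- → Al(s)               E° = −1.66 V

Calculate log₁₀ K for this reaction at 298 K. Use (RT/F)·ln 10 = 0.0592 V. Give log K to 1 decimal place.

The Pt²⁺/Pt couple is reduced (cathode); E°cell = +1.21 − (−1.66) = +2.87 V with n = 6.
At equilibrium E = 0, so log K = nE°cell / 0.0592 = (6)(+2.87) / 0.0592 = 290.9.

log K = 290.9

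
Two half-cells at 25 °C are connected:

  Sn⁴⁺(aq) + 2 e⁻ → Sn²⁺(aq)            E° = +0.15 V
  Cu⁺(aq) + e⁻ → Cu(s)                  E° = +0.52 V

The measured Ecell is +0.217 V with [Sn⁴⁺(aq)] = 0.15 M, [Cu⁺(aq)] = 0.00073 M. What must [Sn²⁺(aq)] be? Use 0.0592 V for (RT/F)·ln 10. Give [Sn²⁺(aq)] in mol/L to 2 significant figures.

Cu⁺/Cu is the cathode (higher E°); E°cell = +0.52 − (+0.15) = +0.37 V with n = 2.
Rearranging E = E° − (0.0592/n)·log Q gives log Q = 2(+0.37 − (+0.217))/0.0592 = 5.169.
Balancing electrons gives 2 Cu⁺(aq) + Sn²⁺(aq) → 2 Cu(s) + Sn⁴⁺(aq); thus Q = [Sn⁴⁺(aq)] / ([Cu⁺(aq)]^2·[Sn²⁺(aq)]).
Solving for the unknown gives log [Sn²⁺(aq)] = 0.280, so [Sn²⁺(aq)] ≈ 1.9 M.

1.9 M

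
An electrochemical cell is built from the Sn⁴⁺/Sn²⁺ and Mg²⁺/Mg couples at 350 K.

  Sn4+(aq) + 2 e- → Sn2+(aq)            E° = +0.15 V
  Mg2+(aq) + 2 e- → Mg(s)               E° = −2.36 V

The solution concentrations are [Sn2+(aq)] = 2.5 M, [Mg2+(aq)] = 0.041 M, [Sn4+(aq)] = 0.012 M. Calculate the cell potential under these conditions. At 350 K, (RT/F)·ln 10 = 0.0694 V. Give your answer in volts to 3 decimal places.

The Sn⁴⁺/Sn²⁺ couple has the more positive E°, so it is the cathode; Mg²⁺/Mg is the anode.
E°cell = +0.15 − (−2.36) = +2.51 V, with n = 2 electrons transferred.
For the overall reaction Sn4+(aq) + Mg(s) → Sn2+(aq) + Mg2+(aq), Q = ([Sn2+(aq)]·[Mg2+(aq)]) / [Sn4+(aq)] = 8.54, giving log Q = 0.932.
E = E° − (0.0694/n)·log Q = +2.51 − (0.0694/2)(0.932) = +2.478 V.

+2.478 V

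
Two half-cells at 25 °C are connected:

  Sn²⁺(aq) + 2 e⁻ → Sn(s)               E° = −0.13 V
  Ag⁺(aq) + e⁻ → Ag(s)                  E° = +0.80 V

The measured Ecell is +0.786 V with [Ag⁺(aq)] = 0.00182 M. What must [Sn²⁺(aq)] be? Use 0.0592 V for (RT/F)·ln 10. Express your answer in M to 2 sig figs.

0.24 M

The Ag⁺/Ag couple has the larger reduction potential, so it is the cathode: E°cell = +0.80 − (−0.13) = +0.93 V and n = 2.
From the Nernst equation, log Q = n(E° − E)/0.0592 = 2·(+0.93 − (+0.786))/0.0592 = 4.865.
For 2 Ag⁺(aq) + Sn(s) → 2 Ag(s) + Sn²⁺(aq), the reaction quotient is Q = [Sn²⁺(aq)] / [Ag⁺(aq)]^2.
Solving for the unknown gives log [Sn²⁺(aq)] = −0.615, so [Sn²⁺(aq)] ≈ 0.24 M.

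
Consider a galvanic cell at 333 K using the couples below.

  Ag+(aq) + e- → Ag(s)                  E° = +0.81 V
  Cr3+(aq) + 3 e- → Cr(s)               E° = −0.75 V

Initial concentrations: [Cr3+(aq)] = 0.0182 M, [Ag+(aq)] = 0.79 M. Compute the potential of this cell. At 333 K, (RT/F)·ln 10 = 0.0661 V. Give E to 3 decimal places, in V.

Ag⁺/Ag is reduced (cathode, E° = +0.81 V) and Cr³⁺/Cr is oxidized (anode).
E°cell = E°cat − E°an = +0.81 − (−0.75) = +1.56 V; n = 3.
For the overall reaction 3 Ag+(aq) + Cr(s) → 3 Ag(s) + Cr3+(aq), Q = [Cr3+(aq)] / [Ag+(aq)]^3 = 0.0369, giving log Q = −1.433.
Applying E = E° − (RT ln10/nF)·log Q gives +1.56 − (0.0661/3)(−1.433) = +1.592 V.

+1.592 V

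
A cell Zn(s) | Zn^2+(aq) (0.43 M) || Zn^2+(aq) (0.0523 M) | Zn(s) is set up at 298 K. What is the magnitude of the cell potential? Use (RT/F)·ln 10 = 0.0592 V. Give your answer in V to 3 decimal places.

0.027 V

For a concentration cell E°cell = 0, since both electrodes use the same couple.
The compartment with the higher Zn^2+(aq) concentration (0.43 M) acts as the cathode; ions are reduced there and produced at the dilute (0.0523 M) anode.
With n = 2, Ecell = −(0.0592/2)·log([dilute]/[conc]) = −(0.0592/2)·log(0.0523/0.43) = +0.027 V.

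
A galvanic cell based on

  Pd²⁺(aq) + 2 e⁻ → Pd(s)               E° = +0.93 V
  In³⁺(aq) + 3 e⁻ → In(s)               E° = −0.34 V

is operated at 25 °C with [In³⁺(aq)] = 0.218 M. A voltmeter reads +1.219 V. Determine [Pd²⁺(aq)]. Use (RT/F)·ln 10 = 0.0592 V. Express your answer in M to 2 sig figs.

0.0069 M

Pd²⁺/Pd is the cathode (higher E°); E°cell = +0.93 − (−0.34) = +1.27 V with n = 6.
Since E = E° − (0.0592/n)·log Q, log Q = n(E° − E)/0.0592 = 5.169.
The balanced reaction is 3 Pd²⁺(aq) + 2 In(s) → 3 Pd(s) + 2 In³⁺(aq), so Q = [In³⁺(aq)]^2 / [Pd²⁺(aq)]^3.
Substituting the known concentrations and solving, log [Pd²⁺(aq)] = −2.164 and [Pd²⁺(aq)] = 0.0069 M.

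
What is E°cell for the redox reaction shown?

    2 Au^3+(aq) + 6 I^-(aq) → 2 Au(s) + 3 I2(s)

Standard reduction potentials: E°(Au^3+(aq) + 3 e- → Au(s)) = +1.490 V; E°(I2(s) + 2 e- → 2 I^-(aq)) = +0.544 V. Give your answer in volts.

In the reaction as written, Au^3+(aq) is reduced (cathode) and I2(s) is produced by oxidation at the anode.
E°cell = E°(cathode) − E°(anode) = +1.490 − (+0.544) = +0.946 V.

+0.946 V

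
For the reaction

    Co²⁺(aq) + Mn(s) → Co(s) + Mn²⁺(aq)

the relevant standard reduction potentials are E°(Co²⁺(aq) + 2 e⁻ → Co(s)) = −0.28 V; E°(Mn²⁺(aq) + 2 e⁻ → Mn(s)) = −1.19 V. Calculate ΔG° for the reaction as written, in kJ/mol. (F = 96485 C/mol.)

−176 kJ/mol

In the reaction as written Co²⁺(aq) is reduced, so the Co²⁺/Co couple is the cathode and Mn²⁺/Mn is the anode.
E°cell = −0.28 − (−1.19) = +0.91 V; balancing electrons gives n = 2.
ΔG° = −nFE°cell = −(2)(96485)(+0.91) J/mol = −176 kJ/mol.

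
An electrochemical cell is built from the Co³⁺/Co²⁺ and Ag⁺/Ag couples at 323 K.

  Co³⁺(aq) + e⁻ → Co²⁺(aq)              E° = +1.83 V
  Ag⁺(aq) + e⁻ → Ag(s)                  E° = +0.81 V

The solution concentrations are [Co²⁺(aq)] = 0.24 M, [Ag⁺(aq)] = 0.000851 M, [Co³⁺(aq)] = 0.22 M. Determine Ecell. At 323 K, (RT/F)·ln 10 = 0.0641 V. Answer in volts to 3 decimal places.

+1.214 V

Since E°(Co³⁺/Co²⁺) > E°(Ag⁺/Ag), Co³⁺/Co²⁺ serves as the cathode.
E°cell = E°cat − E°an = +1.83 − (+0.81) = +1.02 V; n = 1.
Balancing gives Co³⁺(aq) + Ag(s) → Co²⁺(aq) + Ag⁺(aq); hence Q = ([Co²⁺(aq)]·[Ag⁺(aq)]) / [Co³⁺(aq)] = 0.000928 (log Q = −3.032).
By the Nernst equation, E = +1.02 − (0.0641/1)·(−3.032) = +1.214 V.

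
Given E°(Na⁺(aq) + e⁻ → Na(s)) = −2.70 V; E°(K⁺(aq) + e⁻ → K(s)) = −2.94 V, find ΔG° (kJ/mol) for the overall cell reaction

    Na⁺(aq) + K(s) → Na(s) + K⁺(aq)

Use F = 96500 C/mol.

In the reaction as written Na⁺(aq) is reduced, so the Na⁺/Na couple is the cathode and K⁺/K is the anode.
E°cell = −2.70 − (−2.94) = +0.24 V; balancing electrons gives n = 1.
ΔG° = −nFE°cell = −(1)(96500)(+0.24) J/mol = −23.2 kJ/mol.

−23.2 kJ/mol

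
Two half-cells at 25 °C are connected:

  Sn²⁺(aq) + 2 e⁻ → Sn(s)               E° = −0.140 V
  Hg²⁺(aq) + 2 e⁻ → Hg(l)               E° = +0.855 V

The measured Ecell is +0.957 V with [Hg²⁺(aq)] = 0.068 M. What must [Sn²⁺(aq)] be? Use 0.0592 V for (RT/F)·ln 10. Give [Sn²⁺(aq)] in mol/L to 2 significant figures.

1.3 M

With Hg²⁺/Hg at the cathode and Sn²⁺/Sn at the anode, E°cell = +0.855 − (−0.140) = +0.995 V (n = 2).
Rearranging E = E° − (0.0592/n)·log Q gives log Q = 2(+0.995 − (+0.957))/0.0592 = 1.284.
For Hg²⁺(aq) + Sn(s) → Hg(l) + Sn²⁺(aq), the reaction quotient is Q = [Sn²⁺(aq)] / [Hg²⁺(aq)].
Isolating [Sn²⁺(aq)] in Q = 10^{1.284} yields log [Sn²⁺(aq)] = 0.117, i.e. 1.3 M.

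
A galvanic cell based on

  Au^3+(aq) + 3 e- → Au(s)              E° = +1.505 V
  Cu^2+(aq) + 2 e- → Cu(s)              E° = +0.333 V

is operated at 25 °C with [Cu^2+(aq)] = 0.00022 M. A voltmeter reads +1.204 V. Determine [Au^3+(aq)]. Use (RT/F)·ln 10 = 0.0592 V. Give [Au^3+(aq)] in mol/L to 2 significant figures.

Au³⁺/Au is the cathode (higher E°); E°cell = +1.505 − (+0.333) = +1.172 V with n = 6.
Since E = E° − (0.0592/n)·log Q, log Q = n(E° − E)/0.0592 = −3.243.
The balanced reaction is 2 Au^3+(aq) + 3 Cu(s) → 2 Au(s) + 3 Cu^2+(aq), so Q = [Cu^2+(aq)]^3 / [Au^3+(aq)]^2.
Isolating [Au^3+(aq)] in Q = 10^{−3.243} yields log [Au^3+(aq)] = −3.865, i.e. 0.00014 M.

0.00014 M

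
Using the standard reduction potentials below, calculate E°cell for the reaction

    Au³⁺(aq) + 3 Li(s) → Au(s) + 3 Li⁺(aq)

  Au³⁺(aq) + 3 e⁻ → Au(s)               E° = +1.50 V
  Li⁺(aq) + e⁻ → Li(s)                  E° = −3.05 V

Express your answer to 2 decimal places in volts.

+4.55 V

Au³⁺(aq) gains electrons, so the Au³⁺/Au couple is the cathode; the Li⁺/Li couple is the anode.
E°cell = E°(cathode) − E°(anode) = +1.50 − (−3.05) = +4.55 V.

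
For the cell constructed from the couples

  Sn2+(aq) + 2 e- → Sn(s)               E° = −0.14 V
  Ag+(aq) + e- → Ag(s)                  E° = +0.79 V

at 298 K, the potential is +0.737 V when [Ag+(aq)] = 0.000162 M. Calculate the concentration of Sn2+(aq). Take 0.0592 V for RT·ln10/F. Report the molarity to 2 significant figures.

Ag⁺/Ag is the cathode (higher E°); E°cell = +0.79 − (−0.14) = +0.93 V with n = 2.
Since E = E° − (0.0592/n)·log Q, log Q = n(E° − E)/0.0592 = 6.520.
For 2 Ag+(aq) + Sn(s) → 2 Ag(s) + Sn2+(aq), the reaction quotient is Q = [Sn2+(aq)] / [Ag+(aq)]^2.
Isolating [Sn2+(aq)] in Q = 10^{6.520} yields log [Sn2+(aq)] = −1.061, i.e. 0.087 M.

0.087 M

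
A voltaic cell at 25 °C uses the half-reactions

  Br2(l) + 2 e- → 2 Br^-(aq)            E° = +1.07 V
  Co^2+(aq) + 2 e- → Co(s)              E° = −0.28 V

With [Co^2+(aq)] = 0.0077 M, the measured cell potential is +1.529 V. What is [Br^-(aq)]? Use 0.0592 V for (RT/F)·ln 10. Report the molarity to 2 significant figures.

0.011 M

With Br₂/Br⁻ at the cathode and Co²⁺/Co at the anode, E°cell = +1.07 − (−0.28) = +1.35 V (n = 2).
Since E = E° − (0.0592/n)·log Q, log Q = n(E° − E)/0.0592 = −6.047.
For Br2(l) + Co(s) → 2 Br^-(aq) + Co^2+(aq), the reaction quotient is Q = [Br^-(aq)]^2·[Co^2+(aq)].
Substituting the known concentrations and solving, log [Br^-(aq)] = −1.967 and [Br^-(aq)] = 0.011 M.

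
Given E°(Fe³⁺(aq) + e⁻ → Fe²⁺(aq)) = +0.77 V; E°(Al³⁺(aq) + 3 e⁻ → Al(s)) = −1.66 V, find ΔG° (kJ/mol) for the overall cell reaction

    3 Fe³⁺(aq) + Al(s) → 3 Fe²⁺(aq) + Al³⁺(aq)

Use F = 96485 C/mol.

In the reaction as written Fe³⁺(aq) is reduced, so the Fe³⁺/Fe²⁺ couple is the cathode and Al³⁺/Al is the anode.
E°cell = +0.77 − (−1.66) = +2.43 V; balancing electrons gives n = 3.
ΔG° = −nFE°cell = −(3)(96485)(+2.43) J/mol = −703 kJ/mol.

−703 kJ/mol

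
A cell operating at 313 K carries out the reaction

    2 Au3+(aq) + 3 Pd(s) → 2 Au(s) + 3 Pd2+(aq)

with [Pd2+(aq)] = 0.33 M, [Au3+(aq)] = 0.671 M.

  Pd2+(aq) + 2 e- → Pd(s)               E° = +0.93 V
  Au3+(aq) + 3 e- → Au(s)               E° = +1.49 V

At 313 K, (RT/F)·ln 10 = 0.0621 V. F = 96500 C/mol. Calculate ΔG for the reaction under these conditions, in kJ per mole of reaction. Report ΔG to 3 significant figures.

−331 kJ/mol

E°cell = +1.49 − (+0.93) = +0.56 V; the balanced reaction transfers n = 6 electrons.
The reaction quotient is [Pd2+(aq)]^3 / [Au3+(aq)]^2 = 0.0798; by Nernst, E = +0.56 − (0.0621/6)(−1.098) = +0.5714 V.
Then ΔG = −nFE = −6 × 96500 × +0.5714 J/mol = −331 kJ/mol.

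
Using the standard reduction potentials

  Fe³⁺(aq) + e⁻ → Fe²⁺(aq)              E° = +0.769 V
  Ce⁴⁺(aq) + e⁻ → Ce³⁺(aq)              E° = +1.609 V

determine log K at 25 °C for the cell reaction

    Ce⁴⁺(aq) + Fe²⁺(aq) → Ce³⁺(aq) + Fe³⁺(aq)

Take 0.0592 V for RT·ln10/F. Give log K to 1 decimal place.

The Ce⁴⁺/Ce³⁺ couple is reduced (cathode); E°cell = +1.609 − (+0.769) = +0.840 V with n = 1.
At equilibrium E = 0, so log K = nE°cell / 0.0592 = (1)(+0.840) / 0.0592 = 14.2.

log K = 14.2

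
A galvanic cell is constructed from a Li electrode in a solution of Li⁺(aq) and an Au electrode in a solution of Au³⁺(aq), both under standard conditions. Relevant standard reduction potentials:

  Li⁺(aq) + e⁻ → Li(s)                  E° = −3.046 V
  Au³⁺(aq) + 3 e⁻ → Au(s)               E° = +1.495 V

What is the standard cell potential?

+4.541 V

Of the two couples in this cell, the one with the more positive reduction potential is reduced at the cathode: here that is Au³⁺/Au (+1.495 V); Li⁺/Li (−3.046 V) is the anode.
E°cell = E°(cathode) − E°(anode) = +1.495 − (−3.046) = +4.541 V.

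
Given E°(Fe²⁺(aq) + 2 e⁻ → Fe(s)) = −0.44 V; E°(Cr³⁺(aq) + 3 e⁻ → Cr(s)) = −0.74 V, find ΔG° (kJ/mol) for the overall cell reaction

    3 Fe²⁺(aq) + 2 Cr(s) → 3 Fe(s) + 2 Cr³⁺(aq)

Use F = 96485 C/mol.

−174 kJ/mol

In the reaction as written Fe²⁺(aq) is reduced, so the Fe²⁺/Fe couple is the cathode and Cr³⁺/Cr is the anode.
E°cell = −0.44 − (−0.74) = +0.30 V; balancing electrons gives n = 6.
ΔG° = −nFE°cell = −(6)(96485)(+0.30) J/mol = −174 kJ/mol.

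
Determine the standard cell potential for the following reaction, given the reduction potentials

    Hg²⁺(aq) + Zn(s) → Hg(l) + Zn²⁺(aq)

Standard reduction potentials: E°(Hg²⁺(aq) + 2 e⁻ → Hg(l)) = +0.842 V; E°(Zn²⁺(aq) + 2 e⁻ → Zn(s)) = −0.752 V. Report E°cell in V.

Hg²⁺(aq) gains electrons, so the Hg²⁺/Hg couple is the cathode; the Zn²⁺/Zn couple is the anode.
E°cell = E°(cathode) − E°(anode) = +0.842 − (−0.752) = +1.594 V.

+1.594 V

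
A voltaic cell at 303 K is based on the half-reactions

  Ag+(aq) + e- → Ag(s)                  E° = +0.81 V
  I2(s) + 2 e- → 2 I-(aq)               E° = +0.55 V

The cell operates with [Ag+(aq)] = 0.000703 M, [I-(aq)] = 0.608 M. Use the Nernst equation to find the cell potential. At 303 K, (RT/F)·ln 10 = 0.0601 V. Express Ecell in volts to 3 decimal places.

Ag⁺/Ag is reduced (cathode, E° = +0.81 V) and I₂/I⁻ is oxidized (anode).
E°cell = E°cat − E°an = +0.81 − (+0.55) = +0.26 V; n = 2.
Balancing gives 2 Ag+(aq) + 2 I-(aq) → 2 Ag(s) + I2(s); hence Q = 1 / ([Ag+(aq)]^2·[I-(aq)]^2) = 5.47×10^6 (log Q = 6.738).
Applying E = E° − (RT ln10/nF)·log Q gives +0.26 − (0.0601/2)(6.738) = +0.058 V.

+0.058 V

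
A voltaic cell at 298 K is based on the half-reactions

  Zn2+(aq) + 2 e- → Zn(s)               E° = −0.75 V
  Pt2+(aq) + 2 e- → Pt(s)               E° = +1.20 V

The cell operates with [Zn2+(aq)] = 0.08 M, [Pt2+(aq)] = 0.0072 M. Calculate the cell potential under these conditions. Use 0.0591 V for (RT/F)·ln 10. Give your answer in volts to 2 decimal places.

Pt²⁺/Pt is reduced (cathode, E° = +1.20 V) and Zn²⁺/Zn is oxidized (anode).
E°cell = E°cat − E°an = +1.20 − (−0.75) = +1.95 V; n = 2.
The balanced reaction is Pt2+(aq) + Zn(s) → Pt(s) + Zn2+(aq), so Q = [Zn2+(aq)] / [Pt2+(aq)] = 11.1 and log Q = 1.046.
By the Nernst equation, E = +1.95 − (0.0591/2)·(1.046) = +1.92 V.

+1.92 V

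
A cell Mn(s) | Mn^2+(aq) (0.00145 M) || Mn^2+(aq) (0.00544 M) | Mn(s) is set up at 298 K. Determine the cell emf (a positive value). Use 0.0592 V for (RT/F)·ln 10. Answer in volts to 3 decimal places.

For a concentration cell E°cell = 0, since both electrodes use the same couple.
The compartment with the higher Mn^2+(aq) concentration (0.00544 M) acts as the cathode; ions are reduced there and produced at the dilute (0.00145 M) anode.
With n = 2, Ecell = −(0.0592/2)·log([dilute]/[conc]) = −(0.0592/2)·log(0.00145/0.00544) = +0.017 V.

0.017 V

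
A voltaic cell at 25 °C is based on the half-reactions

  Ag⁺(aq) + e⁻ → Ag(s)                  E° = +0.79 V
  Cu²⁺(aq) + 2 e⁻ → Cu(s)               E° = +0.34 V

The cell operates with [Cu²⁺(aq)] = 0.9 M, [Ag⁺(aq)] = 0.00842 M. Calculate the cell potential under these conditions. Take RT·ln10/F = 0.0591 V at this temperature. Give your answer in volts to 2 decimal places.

Ag⁺/Ag is reduced (cathode, E° = +0.79 V) and Cu²⁺/Cu is oxidized (anode).
E°cell = E°cat − E°an = +0.79 − (+0.34) = +0.45 V; n = 2.
Balancing gives 2 Ag⁺(aq) + Cu(s) → 2 Ag(s) + Cu²⁺(aq); hence Q = [Cu²⁺(aq)] / [Ag⁺(aq)]^2 = 1.27×10^4 (log Q = 4.104).
Applying E = E° − (RT ln10/nF)·log Q gives +0.45 − (0.0591/2)(4.104) = +0.33 V.

+0.33 V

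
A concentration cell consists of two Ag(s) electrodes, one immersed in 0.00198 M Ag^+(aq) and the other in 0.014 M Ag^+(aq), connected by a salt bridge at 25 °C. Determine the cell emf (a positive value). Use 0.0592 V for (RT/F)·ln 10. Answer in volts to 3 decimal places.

0.050 V

For a concentration cell E°cell = 0, since both electrodes use the same couple.
The compartment with the higher Ag^+(aq) concentration (0.014 M) acts as the cathode; ions are reduced there and produced at the dilute (0.00198 M) anode.
With n = 1, Ecell = −(0.0592/1)·log([dilute]/[conc]) = −(0.0592/1)·log(0.00198/0.014) = +0.050 V.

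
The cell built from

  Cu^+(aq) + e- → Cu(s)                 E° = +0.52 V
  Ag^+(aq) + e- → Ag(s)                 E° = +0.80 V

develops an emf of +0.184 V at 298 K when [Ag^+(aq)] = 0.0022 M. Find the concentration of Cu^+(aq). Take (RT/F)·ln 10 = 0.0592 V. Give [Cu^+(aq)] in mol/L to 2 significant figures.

0.092 M

The Ag⁺/Ag couple has the larger reduction potential, so it is the cathode: E°cell = +0.80 − (+0.52) = +0.28 V and n = 1.
Rearranging E = E° − (0.0592/n)·log Q gives log Q = 1(+0.28 − (+0.184))/0.0592 = 1.622.
The balanced reaction is Ag^+(aq) + Cu(s) → Ag(s) + Cu^+(aq), so Q = [Cu^+(aq)] / [Ag^+(aq)].
Substituting the known concentrations and solving, log [Cu^+(aq)] = −1.036 and [Cu^+(aq)] = 0.092 M.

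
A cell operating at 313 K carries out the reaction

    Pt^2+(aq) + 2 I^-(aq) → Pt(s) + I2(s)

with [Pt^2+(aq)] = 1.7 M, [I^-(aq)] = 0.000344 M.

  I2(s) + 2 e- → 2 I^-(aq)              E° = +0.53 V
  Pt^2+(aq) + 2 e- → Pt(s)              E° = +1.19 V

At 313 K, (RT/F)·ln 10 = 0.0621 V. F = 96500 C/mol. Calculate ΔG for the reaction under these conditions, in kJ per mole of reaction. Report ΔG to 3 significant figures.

−87.3 kJ/mol

E°cell = +1.19 − (+0.53) = +0.66 V; the balanced reaction transfers n = 2 electrons.
Q = 1 / ([Pt^2+(aq)]·[I^-(aq)]^2) = 4.97×10^6, so log Q = 6.696 and E = +0.66 − (0.0621/2)(6.696) = +0.4521 V.
Then ΔG = −nFE = −2 × 96500 × +0.4521 J/mol = −87.3 kJ/mol.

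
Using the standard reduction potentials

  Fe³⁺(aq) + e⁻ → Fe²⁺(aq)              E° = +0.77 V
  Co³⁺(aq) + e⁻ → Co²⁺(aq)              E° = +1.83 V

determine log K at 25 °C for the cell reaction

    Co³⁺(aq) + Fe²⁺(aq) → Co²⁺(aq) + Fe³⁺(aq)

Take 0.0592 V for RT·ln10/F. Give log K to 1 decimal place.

log K = 17.9

The Co³⁺/Co²⁺ couple is reduced (cathode); E°cell = +1.83 − (+0.77) = +1.06 V with n = 1.
At equilibrium E = 0, so log K = nE°cell / 0.0592 = (1)(+1.06) / 0.0592 = 17.9.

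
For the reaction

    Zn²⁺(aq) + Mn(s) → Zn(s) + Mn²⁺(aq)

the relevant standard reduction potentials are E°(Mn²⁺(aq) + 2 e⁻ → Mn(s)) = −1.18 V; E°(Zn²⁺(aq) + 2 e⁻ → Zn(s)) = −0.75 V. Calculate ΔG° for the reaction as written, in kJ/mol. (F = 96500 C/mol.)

−83.0 kJ/mol

In the reaction as written Zn²⁺(aq) is reduced, so the Zn²⁺/Zn couple is the cathode and Mn²⁺/Mn is the anode.
E°cell = −0.75 − (−1.18) = +0.43 V; balancing electrons gives n = 2.
ΔG° = −nFE°cell = −(2)(96500)(+0.43) J/mol = −83.0 kJ/mol.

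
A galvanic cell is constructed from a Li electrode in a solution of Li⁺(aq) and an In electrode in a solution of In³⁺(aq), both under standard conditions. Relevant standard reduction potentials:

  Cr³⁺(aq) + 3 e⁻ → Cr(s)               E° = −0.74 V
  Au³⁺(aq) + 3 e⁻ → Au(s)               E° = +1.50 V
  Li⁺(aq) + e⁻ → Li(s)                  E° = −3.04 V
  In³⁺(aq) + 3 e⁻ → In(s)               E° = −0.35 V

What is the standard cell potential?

The In³⁺/In couple has the higher E°, so In ion is reduced (cathode) and Li is oxidized (anode).
E°cell = E°(cathode) − E°(anode) = −0.35 − (−3.04) = +2.69 V.

+2.69 V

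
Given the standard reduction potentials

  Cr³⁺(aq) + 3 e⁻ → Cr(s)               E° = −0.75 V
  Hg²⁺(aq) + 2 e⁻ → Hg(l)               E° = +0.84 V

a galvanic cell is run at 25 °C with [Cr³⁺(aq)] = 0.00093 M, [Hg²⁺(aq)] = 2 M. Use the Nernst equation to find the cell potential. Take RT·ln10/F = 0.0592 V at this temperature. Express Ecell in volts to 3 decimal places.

+1.659 V

The Hg²⁺/Hg couple has the more positive E°, so it is the cathode; Cr³⁺/Cr is the anode.
E°cell = E°cat − E°an = +0.84 − (−0.75) = +1.59 V; n = 6.
The balanced reaction is 3 Hg²⁺(aq) + 2 Cr(s) → 3 Hg(l) + 2 Cr³⁺(aq), so Q = [Cr³⁺(aq)]^2 / [Hg²⁺(aq)]^3 = 1.08×10^−7 and log Q = −6.966.
E = E° − (0.0592/n)·log Q = +1.59 − (0.0592/6)(−6.966) = +1.659 V.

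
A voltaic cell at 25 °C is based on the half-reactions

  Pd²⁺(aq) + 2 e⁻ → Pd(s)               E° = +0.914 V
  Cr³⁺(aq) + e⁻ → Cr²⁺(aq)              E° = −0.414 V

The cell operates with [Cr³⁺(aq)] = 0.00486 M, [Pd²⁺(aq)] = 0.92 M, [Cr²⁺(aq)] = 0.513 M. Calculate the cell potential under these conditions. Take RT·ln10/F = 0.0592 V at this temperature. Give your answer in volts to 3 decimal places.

The Pd²⁺/Pd couple has the more positive E°, so it is the cathode; Cr³⁺/Cr²⁺ is the anode.
E°cell = +0.914 − (−0.414) = +1.328 V, with n = 2 electrons transferred.
For the overall reaction Pd²⁺(aq) + 2 Cr²⁺(aq) → Pd(s) + 2 Cr³⁺(aq), Q = [Cr³⁺(aq)]^2 / ([Pd²⁺(aq)]·[Cr²⁺(aq)]^2) = 9.76×10^−5, giving log Q = −4.011.
Applying E = E° − (RT ln10/nF)·log Q gives +1.328 − (0.0592/2)(−4.011) = +1.447 V.

+1.447 V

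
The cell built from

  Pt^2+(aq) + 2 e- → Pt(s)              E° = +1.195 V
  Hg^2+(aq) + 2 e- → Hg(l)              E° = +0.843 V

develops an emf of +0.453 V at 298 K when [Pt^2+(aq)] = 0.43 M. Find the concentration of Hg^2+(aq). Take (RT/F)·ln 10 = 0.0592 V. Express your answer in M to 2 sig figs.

Pt²⁺/Pt is the cathode (higher E°); E°cell = +1.195 − (+0.843) = +0.352 V with n = 2.
From the Nernst equation, log Q = n(E° − E)/0.0592 = 2·(+0.352 − (+0.453))/0.0592 = −3.412.
For Pt^2+(aq) + Hg(l) → Pt(s) + Hg^2+(aq), the reaction quotient is Q = [Hg^2+(aq)] / [Pt^2+(aq)].
Substituting the known concentrations and solving, log [Hg^2+(aq)] = −3.779 and [Hg^2+(aq)] = 0.00017 M.

0.00017 M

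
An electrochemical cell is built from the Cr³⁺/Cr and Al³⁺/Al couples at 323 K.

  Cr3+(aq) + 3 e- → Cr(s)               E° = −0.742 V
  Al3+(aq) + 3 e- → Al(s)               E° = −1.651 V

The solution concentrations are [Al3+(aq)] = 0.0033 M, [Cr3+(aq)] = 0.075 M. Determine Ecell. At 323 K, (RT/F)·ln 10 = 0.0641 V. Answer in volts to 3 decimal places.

+0.938 V

Since E°(Cr³⁺/Cr) > E°(Al³⁺/Al), Cr³⁺/Cr serves as the cathode.
The standard potential is −0.742 − (−1.651) = +0.909 V and the balanced reaction transfers n = 3 electrons.
Balancing gives Cr3+(aq) + Al(s) → Cr(s) + Al3+(aq); hence Q = [Al3+(aq)] / [Cr3+(aq)] = 0.044 (log Q = −1.357).
E = E° − (0.0641/n)·log Q = +0.909 − (0.0641/3)(−1.357) = +0.938 V.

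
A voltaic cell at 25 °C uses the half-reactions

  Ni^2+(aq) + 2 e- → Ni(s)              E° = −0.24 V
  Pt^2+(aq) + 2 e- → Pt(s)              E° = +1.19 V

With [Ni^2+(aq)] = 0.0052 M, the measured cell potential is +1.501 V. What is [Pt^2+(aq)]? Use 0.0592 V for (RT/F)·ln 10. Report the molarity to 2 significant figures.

With Pt²⁺/Pt at the cathode and Ni²⁺/Ni at the anode, E°cell = +1.19 − (−0.24) = +1.43 V (n = 2).
From the Nernst equation, log Q = n(E° − E)/0.0592 = 2·(+1.43 − (+1.501))/0.0592 = −2.399.
For Pt^2+(aq) + Ni(s) → Pt(s) + Ni^2+(aq), the reaction quotient is Q = [Ni^2+(aq)] / [Pt^2+(aq)].
Isolating [Pt^2+(aq)] in Q = 10^{−2.399} yields log [Pt^2+(aq)] = 0.115, i.e. 1.3 M.

1.3 M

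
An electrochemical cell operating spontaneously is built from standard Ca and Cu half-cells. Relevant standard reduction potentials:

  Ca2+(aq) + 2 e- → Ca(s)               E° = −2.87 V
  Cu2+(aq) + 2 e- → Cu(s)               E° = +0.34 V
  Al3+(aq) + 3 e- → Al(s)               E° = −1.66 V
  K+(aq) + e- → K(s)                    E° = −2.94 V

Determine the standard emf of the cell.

+3.21 V

The Cu²⁺/Cu couple has the higher E°, so Cu ion is reduced (cathode) and Ca is oxidized (anode).
E°cell = E°(cathode) − E°(anode) = +0.34 − (−2.87) = +3.21 V.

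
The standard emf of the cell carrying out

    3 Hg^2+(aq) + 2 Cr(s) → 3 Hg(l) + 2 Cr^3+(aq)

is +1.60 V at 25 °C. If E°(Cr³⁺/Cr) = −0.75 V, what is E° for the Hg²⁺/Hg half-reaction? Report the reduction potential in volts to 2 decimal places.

+0.85 V

In the reaction as written the Hg²⁺/Hg couple is reduced (cathode) and Cr³⁺/Cr is oxidized (anode), so E°cell = E°(Hg²⁺/Hg) − E°(Cr³⁺/Cr).
E°(Hg²⁺/Hg) = E°cell + E°(anode) = +1.60 + (−0.75) = +0.85 V.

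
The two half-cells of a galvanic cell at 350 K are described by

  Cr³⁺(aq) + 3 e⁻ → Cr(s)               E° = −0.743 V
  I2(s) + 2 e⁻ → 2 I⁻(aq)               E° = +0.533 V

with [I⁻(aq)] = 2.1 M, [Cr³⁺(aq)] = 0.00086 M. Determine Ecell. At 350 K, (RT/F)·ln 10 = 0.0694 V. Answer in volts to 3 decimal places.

The I₂/I⁻ couple has the more positive E°, so it is the cathode; Cr³⁺/Cr is the anode.
The standard potential is +0.533 − (−0.743) = +1.276 V and the balanced reaction transfers n = 6 electrons.
For the overall reaction 3 I2(s) + 2 Cr(s) → 6 I⁻(aq) + 2 Cr³⁺(aq), Q = [I⁻(aq)]^6·[Cr³⁺(aq)]^2 = 6.34×10^−5, giving log Q = −4.198.
Applying E = E° − (RT ln10/nF)·log Q gives +1.276 − (0.0694/6)(−4.198) = +1.325 V.

+1.325 V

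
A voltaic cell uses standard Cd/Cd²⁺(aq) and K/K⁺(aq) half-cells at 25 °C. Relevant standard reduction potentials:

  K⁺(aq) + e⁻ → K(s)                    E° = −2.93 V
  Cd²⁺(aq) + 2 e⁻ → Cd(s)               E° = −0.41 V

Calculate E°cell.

+2.52 V

Of the two couples in this cell, the one with the more positive reduction potential is reduced at the cathode: here that is Cd²⁺/Cd (−0.41 V); K⁺/K (−2.93 V) is the anode.
E°cell = E°(cathode) − E°(anode) = −0.41 − (−2.93) = +2.52 V.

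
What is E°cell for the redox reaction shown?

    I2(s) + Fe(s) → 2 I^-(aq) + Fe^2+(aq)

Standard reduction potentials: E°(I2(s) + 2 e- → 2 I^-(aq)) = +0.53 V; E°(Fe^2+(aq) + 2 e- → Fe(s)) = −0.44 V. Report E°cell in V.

+0.97 V

I2(s) gains electrons, so the I₂/I⁻ couple is the cathode; the Fe²⁺/Fe couple is the anode.
E°cell = E°(cathode) − E°(anode) = +0.53 − (−0.44) = +0.97 V.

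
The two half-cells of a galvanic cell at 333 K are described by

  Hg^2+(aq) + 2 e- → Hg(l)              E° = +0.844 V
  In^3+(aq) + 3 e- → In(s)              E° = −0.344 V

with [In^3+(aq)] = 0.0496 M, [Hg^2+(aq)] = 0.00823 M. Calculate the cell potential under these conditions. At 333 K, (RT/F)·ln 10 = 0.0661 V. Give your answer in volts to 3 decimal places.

+1.148 V

The Hg²⁺/Hg couple has the more positive E°, so it is the cathode; In³⁺/In is the anode.
E°cell = E°cat − E°an = +0.844 − (−0.344) = +1.188 V; n = 6.
The balanced reaction is 3 Hg^2+(aq) + 2 In(s) → 3 Hg(l) + 2 In^3+(aq), so Q = [In^3+(aq)]^2 / [Hg^2+(aq)]^3 = 4.41×10^3 and log Q = 3.645.
By the Nernst equation, E = +1.188 − (0.0661/6)·(3.645) = +1.148 V.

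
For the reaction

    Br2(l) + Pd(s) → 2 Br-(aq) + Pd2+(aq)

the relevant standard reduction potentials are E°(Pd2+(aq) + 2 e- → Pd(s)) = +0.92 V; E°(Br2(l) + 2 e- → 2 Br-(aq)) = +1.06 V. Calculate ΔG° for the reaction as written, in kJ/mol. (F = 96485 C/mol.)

In the reaction as written Br2(l) is reduced, so the Br₂/Br⁻ couple is the cathode and Pd²⁺/Pd is the anode.
E°cell = +1.06 − (+0.92) = +0.14 V; balancing electrons gives n = 2.
ΔG° = −nFE°cell = −(2)(96485)(+0.14) J/mol = −27.0 kJ/mol.

−27.0 kJ/mol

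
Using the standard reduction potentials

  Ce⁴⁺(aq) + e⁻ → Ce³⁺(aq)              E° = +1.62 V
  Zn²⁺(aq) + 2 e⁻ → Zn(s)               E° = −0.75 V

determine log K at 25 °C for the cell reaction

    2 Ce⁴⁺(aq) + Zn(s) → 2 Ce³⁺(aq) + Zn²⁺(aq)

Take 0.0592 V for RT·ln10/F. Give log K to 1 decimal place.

log K = 80.1

The Ce⁴⁺/Ce³⁺ couple is reduced (cathode); E°cell = +1.62 − (−0.75) = +2.37 V with n = 2.
At equilibrium E = 0, so log K = nE°cell / 0.0592 = (2)(+2.37) / 0.0592 = 80.1.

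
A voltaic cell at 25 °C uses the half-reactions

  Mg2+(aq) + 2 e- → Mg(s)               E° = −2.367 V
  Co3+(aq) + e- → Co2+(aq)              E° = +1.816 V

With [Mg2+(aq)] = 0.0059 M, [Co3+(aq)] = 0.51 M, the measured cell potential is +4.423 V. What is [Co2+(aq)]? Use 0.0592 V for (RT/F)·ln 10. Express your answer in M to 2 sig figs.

0.00059 M

The Co³⁺/Co²⁺ couple has the larger reduction potential, so it is the cathode: E°cell = +1.816 − (−2.367) = +4.183 V and n = 2.
From the Nernst equation, log Q = n(E° − E)/0.0592 = 2·(+4.183 − (+4.423))/0.0592 = −8.108.
The balanced reaction is 2 Co3+(aq) + Mg(s) → 2 Co2+(aq) + Mg2+(aq), so Q = ([Co2+(aq)]^2·[Mg2+(aq)]) / [Co3+(aq)]^2.
Isolating [Co2+(aq)] in Q = 10^{−8.108} yields log [Co2+(aq)] = −3.232, i.e. 0.00059 M.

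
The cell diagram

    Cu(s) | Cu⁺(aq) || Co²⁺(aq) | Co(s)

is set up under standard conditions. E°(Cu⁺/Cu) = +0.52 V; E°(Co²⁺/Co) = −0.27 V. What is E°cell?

−0.79 V

By convention the left-hand electrode in cell notation is the anode (oxidation) and the right-hand electrode is the cathode (reduction).
E°cell = E°(right) − E°(left) = −0.27 − (+0.52) = −0.79 V.
The negative sign shows that, as written, the cell would require an external voltage to drive the reaction.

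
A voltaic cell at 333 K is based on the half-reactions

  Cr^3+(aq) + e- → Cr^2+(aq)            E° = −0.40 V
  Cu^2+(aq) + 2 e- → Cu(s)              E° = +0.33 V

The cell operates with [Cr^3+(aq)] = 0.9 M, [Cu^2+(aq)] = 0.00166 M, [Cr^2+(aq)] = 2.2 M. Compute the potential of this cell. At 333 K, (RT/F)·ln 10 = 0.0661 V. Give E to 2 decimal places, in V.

The Cu²⁺/Cu couple has the more positive E°, so it is the cathode; Cr³⁺/Cr²⁺ is the anode.
E°cell = E°cat − E°an = +0.33 − (−0.40) = +0.73 V; n = 2.
For the overall reaction Cu^2+(aq) + 2 Cr^2+(aq) → Cu(s) + 2 Cr^3+(aq), Q = [Cr^3+(aq)]^2 / ([Cu^2+(aq)]·[Cr^2+(aq)]^2) = 101, giving log Q = 2.004.
E = E° − (0.0661/n)·log Q = +0.73 − (0.0661/2)(2.004) = +0.66 V.

+0.66 V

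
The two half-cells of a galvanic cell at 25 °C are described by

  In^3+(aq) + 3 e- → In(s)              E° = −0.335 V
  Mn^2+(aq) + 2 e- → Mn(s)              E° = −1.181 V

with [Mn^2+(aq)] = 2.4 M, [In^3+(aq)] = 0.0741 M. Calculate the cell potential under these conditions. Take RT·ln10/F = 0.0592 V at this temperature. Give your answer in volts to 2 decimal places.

In³⁺/In is reduced (cathode, E° = −0.335 V) and Mn²⁺/Mn is oxidized (anode).
E°cell = E°cat − E°an = −0.335 − (−1.181) = +0.846 V; n = 6.
For the overall reaction 2 In^3+(aq) + 3 Mn(s) → 2 In(s) + 3 Mn^2+(aq), Q = [Mn^2+(aq)]^3 / [In^3+(aq)]^2 = 2.52×10^3, giving log Q = 3.401.
Applying E = E° − (RT ln10/nF)·log Q gives +0.846 − (0.0592/6)(3.401) = +0.81 V.

+0.81 V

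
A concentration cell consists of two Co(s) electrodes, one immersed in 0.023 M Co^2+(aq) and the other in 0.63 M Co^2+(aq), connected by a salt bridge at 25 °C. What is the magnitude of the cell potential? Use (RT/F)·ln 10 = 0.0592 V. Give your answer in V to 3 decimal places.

For a concentration cell E°cell = 0, since both electrodes use the same couple.
The compartment with the higher Co^2+(aq) concentration (0.63 M) acts as the cathode; ions are reduced there and produced at the dilute (0.023 M) anode.
With n = 2, Ecell = −(0.0592/2)·log([dilute]/[conc]) = −(0.0592/2)·log(0.023/0.63) = +0.043 V.

0.043 V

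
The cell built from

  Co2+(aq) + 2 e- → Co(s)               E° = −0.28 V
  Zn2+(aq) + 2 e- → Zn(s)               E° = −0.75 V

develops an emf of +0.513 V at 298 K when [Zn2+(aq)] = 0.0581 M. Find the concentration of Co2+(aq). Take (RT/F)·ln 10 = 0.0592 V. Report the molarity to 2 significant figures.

With Co²⁺/Co at the cathode and Zn²⁺/Zn at the anode, E°cell = −0.28 − (−0.75) = +0.47 V (n = 2).
From the Nernst equation, log Q = n(E° − E)/0.0592 = 2·(+0.47 − (+0.513))/0.0592 = −1.453.
For Co2+(aq) + Zn(s) → Co(s) + Zn2+(aq), the reaction quotient is Q = [Zn2+(aq)] / [Co2+(aq)].
Substituting the known concentrations and solving, log [Co2+(aq)] = 0.217 and [Co2+(aq)] = 1.6 M.

1.6 M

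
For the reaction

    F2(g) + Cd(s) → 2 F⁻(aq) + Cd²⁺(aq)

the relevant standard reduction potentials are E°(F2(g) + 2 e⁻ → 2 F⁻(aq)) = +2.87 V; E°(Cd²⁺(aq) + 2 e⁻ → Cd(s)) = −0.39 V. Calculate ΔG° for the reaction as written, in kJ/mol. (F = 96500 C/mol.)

−629 kJ/mol

In the reaction as written F2(g) is reduced, so the F₂/F⁻ couple is the cathode and Cd²⁺/Cd is the anode.
E°cell = +2.87 − (−0.39) = +3.26 V; balancing electrons gives n = 2.
ΔG° = −nFE°cell = −(2)(96500)(+3.26) J/mol = −629 kJ/mol.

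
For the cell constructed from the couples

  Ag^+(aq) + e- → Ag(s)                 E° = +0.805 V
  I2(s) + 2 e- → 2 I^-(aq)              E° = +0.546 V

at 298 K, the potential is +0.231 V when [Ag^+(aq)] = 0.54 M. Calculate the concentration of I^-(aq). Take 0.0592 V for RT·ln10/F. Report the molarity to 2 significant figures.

0.62 M

The Ag⁺/Ag couple has the larger reduction potential, so it is the cathode: E°cell = +0.805 − (+0.546) = +0.259 V and n = 2.
Rearranging E = E° − (0.0592/n)·log Q gives log Q = 2(+0.259 − (+0.231))/0.0592 = 0.946.
For 2 Ag^+(aq) + 2 I^-(aq) → 2 Ag(s) + I2(s), the reaction quotient is Q = 1 / ([Ag^+(aq)]^2·[I^-(aq)]^2).
Substituting the known concentrations and solving, log [I^-(aq)] = −0.205 and [I^-(aq)] = 0.62 M.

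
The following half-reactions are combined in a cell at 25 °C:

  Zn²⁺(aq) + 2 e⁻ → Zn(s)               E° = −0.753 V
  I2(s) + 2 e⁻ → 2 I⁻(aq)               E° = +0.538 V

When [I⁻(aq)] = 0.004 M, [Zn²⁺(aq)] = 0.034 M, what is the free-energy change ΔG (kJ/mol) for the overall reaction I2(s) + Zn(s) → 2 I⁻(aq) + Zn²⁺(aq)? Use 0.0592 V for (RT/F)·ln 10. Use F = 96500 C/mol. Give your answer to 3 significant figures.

E°cell = +0.538 − (−0.753) = +1.291 V; the balanced reaction transfers n = 2 electrons.
Q = [I⁻(aq)]^2·[Zn²⁺(aq)] = 5.44×10^−7, so log Q = −6.264 and E = +1.291 − (0.0592/2)(−6.264) = +1.4764 V.
Then ΔG = −nFE = −2 × 96500 × +1.4764 J/mol = −285 kJ/mol.

−285 kJ/mol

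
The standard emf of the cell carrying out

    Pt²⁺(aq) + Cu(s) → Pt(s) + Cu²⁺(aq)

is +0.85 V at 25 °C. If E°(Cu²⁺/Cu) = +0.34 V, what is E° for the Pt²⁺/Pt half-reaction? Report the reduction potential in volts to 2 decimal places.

In the reaction as written the Pt²⁺/Pt couple is reduced (cathode) and Cu²⁺/Cu is oxidized (anode), so E°cell = E°(Pt²⁺/Pt) − E°(Cu²⁺/Cu).
E°(Pt²⁺/Pt) = E°cell + E°(anode) = +0.85 + (+0.34) = +1.19 V.

+1.19 V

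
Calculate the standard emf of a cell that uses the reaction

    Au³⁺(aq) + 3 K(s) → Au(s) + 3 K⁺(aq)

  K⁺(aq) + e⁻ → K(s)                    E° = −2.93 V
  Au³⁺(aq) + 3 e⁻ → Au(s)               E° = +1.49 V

+4.42 V

Au³⁺(aq) gains electrons, so the Au³⁺/Au couple is the cathode; the K⁺/K couple is the anode.
E°cell = E°(cathode) − E°(anode) = +1.49 − (−2.93) = +4.42 V.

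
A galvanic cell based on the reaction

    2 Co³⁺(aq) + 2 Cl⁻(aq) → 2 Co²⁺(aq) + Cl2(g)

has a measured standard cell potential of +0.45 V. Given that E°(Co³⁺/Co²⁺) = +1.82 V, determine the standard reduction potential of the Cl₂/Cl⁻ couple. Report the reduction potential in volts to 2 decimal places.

+1.37 V

In the reaction as written the Co³⁺/Co²⁺ couple is reduced (cathode) and Cl₂/Cl⁻ is oxidized (anode), so E°cell = E°(Co³⁺/Co²⁺) − E°(Cl₂/Cl⁻).
E°(Cl₂/Cl⁻) = E°(cathode) − E°cell = +1.82 − (+0.45) = +1.37 V.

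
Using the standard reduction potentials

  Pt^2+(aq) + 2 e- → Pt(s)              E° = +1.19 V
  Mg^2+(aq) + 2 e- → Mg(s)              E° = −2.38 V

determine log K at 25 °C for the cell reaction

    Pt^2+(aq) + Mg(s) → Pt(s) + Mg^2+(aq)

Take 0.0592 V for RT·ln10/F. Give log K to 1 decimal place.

log K = 120.6

The Pt²⁺/Pt couple is reduced (cathode); E°cell = +1.19 − (−2.38) = +3.57 V with n = 2.
At equilibrium E = 0, so log K = nE°cell / 0.0592 = (2)(+3.57) / 0.0592 = 120.6.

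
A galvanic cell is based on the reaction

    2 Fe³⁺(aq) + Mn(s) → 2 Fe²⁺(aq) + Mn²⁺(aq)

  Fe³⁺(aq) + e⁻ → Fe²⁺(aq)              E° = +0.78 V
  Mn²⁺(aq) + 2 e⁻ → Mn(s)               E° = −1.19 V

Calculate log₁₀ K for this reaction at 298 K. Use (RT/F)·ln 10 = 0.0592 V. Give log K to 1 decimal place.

log K = 66.6

The Fe³⁺/Fe²⁺ couple is reduced (cathode); E°cell = +0.78 − (−1.19) = +1.97 V with n = 2.
At equilibrium E = 0, so log K = nE°cell / 0.0592 = (2)(+1.97) / 0.0592 = 66.6.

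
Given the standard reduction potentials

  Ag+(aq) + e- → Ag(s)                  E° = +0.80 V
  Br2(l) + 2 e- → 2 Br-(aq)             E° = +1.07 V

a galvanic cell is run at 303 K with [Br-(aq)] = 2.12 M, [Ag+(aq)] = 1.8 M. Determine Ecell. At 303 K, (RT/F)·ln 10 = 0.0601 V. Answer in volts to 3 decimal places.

+0.235 V

The Br₂/Br⁻ couple has the more positive E°, so it is the cathode; Ag⁺/Ag is the anode.
E°cell = E°cat − E°an = +1.07 − (+0.80) = +0.27 V; n = 2.
For the overall reaction Br2(l) + 2 Ag(s) → 2 Br-(aq) + 2 Ag+(aq), Q = [Br-(aq)]^2·[Ag+(aq)]^2 = 14.6, giving log Q = 1.163.
By the Nernst equation, E = +0.27 − (0.0601/2)·(1.163) = +0.235 V.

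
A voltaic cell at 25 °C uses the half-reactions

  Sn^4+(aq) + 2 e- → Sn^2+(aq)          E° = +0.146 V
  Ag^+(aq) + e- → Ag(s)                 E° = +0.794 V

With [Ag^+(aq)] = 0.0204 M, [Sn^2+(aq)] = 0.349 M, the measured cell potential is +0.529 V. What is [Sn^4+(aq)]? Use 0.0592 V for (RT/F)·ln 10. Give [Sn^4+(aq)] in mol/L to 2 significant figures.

The Ag⁺/Ag couple has the larger reduction potential, so it is the cathode: E°cell = +0.794 − (+0.146) = +0.648 V and n = 2.
Rearranging E = E° − (0.0592/n)·log Q gives log Q = 2(+0.648 − (+0.529))/0.0592 = 4.020.
The balanced reaction is 2 Ag^+(aq) + Sn^2+(aq) → 2 Ag(s) + Sn^4+(aq), so Q = [Sn^4+(aq)] / ([Ag^+(aq)]^2·[Sn^2+(aq)]).
Isolating [Sn^4+(aq)] in Q = 10^{4.020} yields log [Sn^4+(aq)] = 0.182, i.e. 1.5 M.

1.5 M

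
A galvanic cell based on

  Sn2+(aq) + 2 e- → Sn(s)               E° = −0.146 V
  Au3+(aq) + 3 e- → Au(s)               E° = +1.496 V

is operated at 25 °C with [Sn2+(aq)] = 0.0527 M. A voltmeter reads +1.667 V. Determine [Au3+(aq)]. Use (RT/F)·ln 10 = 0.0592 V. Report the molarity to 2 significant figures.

0.22 M

With Au³⁺/Au at the cathode and Sn²⁺/Sn at the anode, E°cell = +1.496 − (−0.146) = +1.642 V (n = 6).
Since E = E° − (0.0592/n)·log Q, log Q = n(E° − E)/0.0592 = −2.534.
Balancing electrons gives 2 Au3+(aq) + 3 Sn(s) → 2 Au(s) + 3 Sn2+(aq); thus Q = [Sn2+(aq)]^3 / [Au3+(aq)]^2.
Substituting the known concentrations and solving, log [Au3+(aq)] = −0.650 and [Au3+(aq)] = 0.22 M.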